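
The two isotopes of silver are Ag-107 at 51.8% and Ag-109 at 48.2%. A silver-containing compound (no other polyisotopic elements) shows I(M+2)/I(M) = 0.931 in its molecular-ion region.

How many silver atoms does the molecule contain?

1

The M+2/M ratio from n Ag atoms is n · q/p = n · 0.482/0.518.
n = 0.931 × 0.518/0.482 = 1.00 ≈ 1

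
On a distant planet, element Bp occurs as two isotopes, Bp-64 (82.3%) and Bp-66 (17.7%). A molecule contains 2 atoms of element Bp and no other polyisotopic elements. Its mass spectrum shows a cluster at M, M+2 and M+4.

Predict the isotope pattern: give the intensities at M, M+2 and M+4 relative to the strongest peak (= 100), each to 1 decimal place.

100.0 : 43.0 : 4.6

The 2 Bp atoms are independent, so intensities follow the terms of (0.823 + 0.177)^2.
P(M) = 0.823^2 = 0.677329
P(M+2) = 2 × 0.823^1 × 0.177^1 = 0.291342
P(M+4) = 0.177^2 = 0.031329
The M peak is largest (0.677329); scaling to 100 gives 100.0 : 43.0 : 4.6.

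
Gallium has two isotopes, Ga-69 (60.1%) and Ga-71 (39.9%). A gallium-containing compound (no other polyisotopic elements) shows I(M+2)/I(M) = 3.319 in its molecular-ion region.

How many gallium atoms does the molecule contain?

5

With n Ga atoms, P(M+2)/P(M) = C(n,1)·p^(n−1)q / p^n = n·q/p = n · 0.399/0.601.
n = 3.319 × 0.601/0.399 = 5.00 ≈ 5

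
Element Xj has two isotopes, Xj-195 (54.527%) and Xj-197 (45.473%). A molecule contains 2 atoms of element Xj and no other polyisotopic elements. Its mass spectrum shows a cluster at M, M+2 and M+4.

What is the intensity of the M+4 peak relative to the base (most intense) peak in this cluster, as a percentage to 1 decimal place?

41.7%

(0.54527 + 0.45473)^2 gives M 0.2973, M+2 0.4959, M+4 0.2068; the largest is M+2.
P(M+2) = C(2,1) × 0.54527^1 × 0.45473^1 = 2 × 0.54527 × 0.45473 = 0.495901 (base)
P(M+4) = C(2,2) × 0.54527^0 × 0.45473^2 = 1 × 1.0000 × 0.20677937 = 0.206779
Relative intensity = 0.206779 / 0.495901 × 100 = 41.7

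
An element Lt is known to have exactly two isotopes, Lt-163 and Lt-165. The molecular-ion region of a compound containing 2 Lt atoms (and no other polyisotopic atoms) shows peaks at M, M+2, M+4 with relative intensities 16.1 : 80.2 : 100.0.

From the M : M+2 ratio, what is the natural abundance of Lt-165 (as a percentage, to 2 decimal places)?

71.35%

Write p for the Lt-163 fraction. I(M+2)/I(M) = [C(2,1)·p^1·(1−p)] / p^2 = 2·(1−p)/p = 80.2/16.1 = 4.9814
(1−p)/p = 4.9814/2 = 2.4907  ⇒  p = 1/(1 + 2.4907) = 0.2865
Lt-163: 28.65%, Lt-165: 71.35%.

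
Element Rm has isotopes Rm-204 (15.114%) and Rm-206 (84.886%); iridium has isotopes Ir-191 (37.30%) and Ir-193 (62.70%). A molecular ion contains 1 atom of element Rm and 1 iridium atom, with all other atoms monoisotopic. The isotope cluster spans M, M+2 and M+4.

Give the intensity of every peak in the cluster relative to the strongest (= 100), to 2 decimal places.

10.59 : 77.29 : 100.00

Element Rm pattern (n=1): 0.15114 : 0.84886
Iridium pattern (n=1): 0.3730 : 0.6270
Convolve the two distributions (both contribute in 2-u steps):
  M: 0.15114×0.3730 = 0.056375
  M+2: 0.15114×0.6270 + 0.84886×0.3730 = 0.411390
  M+4: 0.84886×0.6270 = 0.532235
Scale to base peak (0.532235) = 100: 10.59 : 77.29 : 100.00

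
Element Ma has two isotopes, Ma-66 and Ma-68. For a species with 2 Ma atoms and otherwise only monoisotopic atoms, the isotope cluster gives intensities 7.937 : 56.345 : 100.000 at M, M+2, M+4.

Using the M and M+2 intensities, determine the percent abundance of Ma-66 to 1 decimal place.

If p is the fraction of Ma that is Ma-66, then I(M+2)/I(M) = [C(2,1)·p^1·(1−p)] / p^2 = 2·(1−p)/p = 56.345/7.937 = 7.0990
(1−p)/p = 7.0990/2 = 3.5495  ⇒  p = 1/(1 + 3.5495) = 0.2198
Ma-66: 22.0%, Ma-68: 78.0%.

22.0%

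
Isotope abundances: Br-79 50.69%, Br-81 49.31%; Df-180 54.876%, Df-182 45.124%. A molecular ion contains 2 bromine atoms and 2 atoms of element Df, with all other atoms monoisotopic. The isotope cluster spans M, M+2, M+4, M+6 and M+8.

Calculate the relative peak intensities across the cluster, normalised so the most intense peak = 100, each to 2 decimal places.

Bromine pattern (n=2): 0.25694761 : 0.49990478 : 0.24314761
Element Df pattern (n=2): 0.30113754 : 0.49524492 : 0.20361754
Convolve the two distributions (both contribute in 2-u steps):
  M: 0.25694761×0.30113754 = 0.077377
  M+2: 0.25694761×0.49524492 + 0.49990478×0.30113754 = 0.277792
  M+4: 0.25694761×0.20361754 + 0.49990478×0.49524492 + 0.24314761×0.30113754 = 0.373115
  M+6: 0.49990478×0.20361754 + 0.24314761×0.49524492 = 0.222207
  M+8: 0.24314761×0.20361754 = 0.049509
Scale to base peak (0.373115) = 100: 20.74 : 74.45 : 100.00 : 59.55 : 13.27

20.74 : 74.45 : 100.00 : 59.55 : 13.27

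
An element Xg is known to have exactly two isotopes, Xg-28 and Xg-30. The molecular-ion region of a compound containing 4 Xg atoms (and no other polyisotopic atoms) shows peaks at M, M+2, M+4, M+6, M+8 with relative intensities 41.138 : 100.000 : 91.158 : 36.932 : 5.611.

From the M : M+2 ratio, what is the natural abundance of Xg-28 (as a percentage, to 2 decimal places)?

If p is the fraction of Xg that is Xg-28, then I(M+2)/I(M) = [C(4,1)·p^3·(1−p)] / p^4 = 4·(1−p)/p = 100.000/41.138 = 2.4308
(1−p)/p = 2.4308/4 = 0.6077  ⇒  p = 1/(1 + 0.6077) = 0.6220
Xg-28: 62.20%, Xg-30: 37.80%.

62.20%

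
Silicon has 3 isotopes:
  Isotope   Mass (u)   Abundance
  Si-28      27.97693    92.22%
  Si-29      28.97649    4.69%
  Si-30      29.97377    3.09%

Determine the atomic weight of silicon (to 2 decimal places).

Weight each isotope mass by its fractional abundance: 0.9222 × 27.97693 + 0.0469 × 28.97649 + 0.0309 × 29.97377
= 25.800325 + 1.358997 + 0.926189 = 28.085511 u

28.09 u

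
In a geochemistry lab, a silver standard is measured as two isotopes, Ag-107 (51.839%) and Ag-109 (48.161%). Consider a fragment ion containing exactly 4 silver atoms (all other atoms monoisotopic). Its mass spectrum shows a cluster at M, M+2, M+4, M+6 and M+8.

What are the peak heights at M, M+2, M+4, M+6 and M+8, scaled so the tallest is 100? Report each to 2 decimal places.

19.31 : 71.76 : 100.00 : 61.94 : 14.39

The 4 Ag atoms are independent, so intensities follow the terms of (0.51839 + 0.48161)^4.
P(M) = 0.51839^4 = 0.072215
P(M+2) = 4 × 0.51839^3 × 0.48161^1 = 0.268365
P(M+4) = 6 × 0.51839^2 × 0.48161^2 = 0.373986
P(M+6) = 4 × 0.51839^1 × 0.48161^3 = 0.231634
P(M+8) = 0.48161^4 = 0.053800
The M+4 peak is largest (0.373986); scaling to 100 gives 19.31 : 71.76 : 100.00 : 61.94 : 14.39.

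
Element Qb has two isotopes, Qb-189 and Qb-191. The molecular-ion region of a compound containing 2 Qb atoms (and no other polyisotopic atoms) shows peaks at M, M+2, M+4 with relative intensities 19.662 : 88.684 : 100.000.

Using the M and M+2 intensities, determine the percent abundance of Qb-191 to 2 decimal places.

Write p for the Qb-189 fraction. I(M+2)/I(M) = [C(2,1)·p^1·(1−p)] / p^2 = 2·(1−p)/p = 88.684/19.662 = 4.5104
(1−p)/p = 4.5104/2 = 2.2552  ⇒  p = 1/(1 + 2.2552) = 0.3072
Qb-189: 30.72%, Qb-191: 69.28%.

69.28%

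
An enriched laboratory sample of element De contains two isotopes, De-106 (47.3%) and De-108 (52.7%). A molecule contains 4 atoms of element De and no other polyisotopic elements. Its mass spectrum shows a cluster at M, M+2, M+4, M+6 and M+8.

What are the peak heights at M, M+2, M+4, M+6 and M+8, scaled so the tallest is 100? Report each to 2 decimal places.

Expanding (0.473 + 0.527)^4:
P(M) = 0.473^4 = 0.050055
P(M+2) = 4 × 0.473^3 × 0.527^1 = 0.223077
P(M+4) = 6 × 0.473^2 × 0.527^2 = 0.372816
P(M+6) = 4 × 0.473^1 × 0.527^3 = 0.276919
P(M+8) = 0.527^4 = 0.077133
The M+4 peak is largest (0.372816); scaling to 100 gives 13.43 : 59.84 : 100.00 : 74.28 : 20.69.

13.43 : 59.84 : 100.00 : 74.28 : 20.69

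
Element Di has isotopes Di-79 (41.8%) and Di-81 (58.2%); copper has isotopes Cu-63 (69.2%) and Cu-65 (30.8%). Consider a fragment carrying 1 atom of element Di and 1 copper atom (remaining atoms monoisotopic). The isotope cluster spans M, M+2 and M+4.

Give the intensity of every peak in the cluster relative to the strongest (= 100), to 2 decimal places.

Element Di pattern (n=1): 0.4180 : 0.5820
Copper pattern (n=1): 0.6920 : 0.3080
Convolve the two distributions (both contribute in 2-u steps):
  M: 0.4180×0.6920 = 0.289256
  M+2: 0.4180×0.3080 + 0.5820×0.6920 = 0.531488
  M+4: 0.5820×0.3080 = 0.179256
Scale to base peak (0.531488) = 100: 54.42 : 100.00 : 33.73

54.42 : 100.00 : 33.73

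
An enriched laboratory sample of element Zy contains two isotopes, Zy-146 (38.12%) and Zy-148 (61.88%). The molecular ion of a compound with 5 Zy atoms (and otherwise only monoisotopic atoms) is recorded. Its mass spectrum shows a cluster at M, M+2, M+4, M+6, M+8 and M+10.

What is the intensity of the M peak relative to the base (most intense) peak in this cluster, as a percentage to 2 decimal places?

Binomial terms of (0.3812 + 0.6188)^5: M 0.0080, M+2 0.0653, M+4 0.2121, M+6 0.3443, M+8 0.2795, M+10 0.0907 → M+6 is the base peak.
P(M+6) = C(5,3) × 0.3812^2 × 0.6188^3 = 10 × 0.14531344 × 0.23694684 = 0.344316 (base)
P(M) = C(5,0) × 0.3812^5 × 0.6188^0 = 1 × 0.00804942 × 1.0000 = 0.008049
Relative intensity = 0.008049 / 0.344316 × 100 = 2.34

2.34%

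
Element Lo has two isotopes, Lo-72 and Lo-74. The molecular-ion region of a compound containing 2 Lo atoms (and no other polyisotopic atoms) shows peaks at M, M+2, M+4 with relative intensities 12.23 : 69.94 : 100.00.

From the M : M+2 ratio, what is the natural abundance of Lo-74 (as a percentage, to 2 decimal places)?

74.09%

Write p for the Lo-72 fraction. I(M+2)/I(M) = [C(2,1)·p^1·(1−p)] / p^2 = 2·(1−p)/p = 69.94/12.23 = 5.7187
(1−p)/p = 5.7187/2 = 2.8594  ⇒  p = 1/(1 + 2.8594) = 0.2591
Lo-72: 25.91%, Lo-74: 74.09%.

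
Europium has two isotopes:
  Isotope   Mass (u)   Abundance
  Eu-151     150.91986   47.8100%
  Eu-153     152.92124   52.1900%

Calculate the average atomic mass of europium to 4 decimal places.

151.9644 u

Average mass = Σ (abundance × isotope mass) = 0.478100 × 150.91986 + 0.521900 × 152.92124
= 72.154785 + 79.809595 = 151.964380 u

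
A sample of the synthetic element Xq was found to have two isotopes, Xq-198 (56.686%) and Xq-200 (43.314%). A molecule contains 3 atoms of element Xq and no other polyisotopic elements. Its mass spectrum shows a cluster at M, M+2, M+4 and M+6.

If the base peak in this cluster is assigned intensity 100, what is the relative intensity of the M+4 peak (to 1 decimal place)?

Binomial terms of (0.56686 + 0.43314)^3: M 0.1821, M+2 0.4175, M+4 0.3190, M+6 0.0813 → M+2 is the base peak.
P(M+2) = C(3,1) × 0.56686^2 × 0.43314^1 = 3 × 0.32133026 × 0.43314 = 0.417543 (base)
P(M+4) = C(3,2) × 0.56686^1 × 0.43314^2 = 3 × 0.56686 × 0.18761026 = 0.319046
Relative intensity = 0.319046 / 0.417543 × 100 = 76.4

76.4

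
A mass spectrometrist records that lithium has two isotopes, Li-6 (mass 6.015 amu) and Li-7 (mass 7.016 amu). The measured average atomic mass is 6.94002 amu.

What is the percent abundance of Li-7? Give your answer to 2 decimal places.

92.41%

Let x be the fractional abundance of Li-6; then Li-7 has abundance 1 − x.
6.015·x + 7.016·(1 − x) = 6.94002
(6.015 − 7.016)·x = 6.94002 − 7.016
x = -0.07598 / -1.001 = 0.07590 → 7.59% Li-6, 92.41% Li-7.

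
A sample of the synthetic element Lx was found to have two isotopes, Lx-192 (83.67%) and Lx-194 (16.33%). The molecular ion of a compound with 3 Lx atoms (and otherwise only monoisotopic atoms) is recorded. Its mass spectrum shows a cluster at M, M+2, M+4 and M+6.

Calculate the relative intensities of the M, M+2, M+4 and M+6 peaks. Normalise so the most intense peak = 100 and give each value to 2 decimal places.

100.00 : 58.55 : 11.43 : 0.74

The 3 Lx atoms are independent, so intensities follow the terms of (0.8367 + 0.1633)^3.
P(M) = 0.8367^3 = 0.585746
P(M+2) = 3 × 0.8367^2 × 0.1633^1 = 0.342963
P(M+4) = 3 × 0.8367^1 × 0.1633^2 = 0.066937
P(M+6) = 0.1633^3 = 0.004355
The M peak is largest (0.585746); scaling to 100 gives 100.00 : 58.55 : 11.43 : 0.74.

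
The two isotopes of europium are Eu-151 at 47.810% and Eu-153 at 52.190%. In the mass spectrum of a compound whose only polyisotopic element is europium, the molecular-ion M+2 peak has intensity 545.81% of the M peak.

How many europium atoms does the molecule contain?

The M+2/M ratio from n Eu atoms is n · q/p = n · 0.52190/0.47810.
n = 5.4581 × 0.47810/0.52190 = 5.00 ≈ 5

5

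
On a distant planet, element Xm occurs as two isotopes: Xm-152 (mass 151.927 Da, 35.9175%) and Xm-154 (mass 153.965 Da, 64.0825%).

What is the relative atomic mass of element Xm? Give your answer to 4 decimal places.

Average mass = Σ (abundance × isotope mass) = 0.359175 × 151.927 + 0.640825 × 153.965
= 54.56838 + 98.66462 = 153.23300 Da

153.2330 Da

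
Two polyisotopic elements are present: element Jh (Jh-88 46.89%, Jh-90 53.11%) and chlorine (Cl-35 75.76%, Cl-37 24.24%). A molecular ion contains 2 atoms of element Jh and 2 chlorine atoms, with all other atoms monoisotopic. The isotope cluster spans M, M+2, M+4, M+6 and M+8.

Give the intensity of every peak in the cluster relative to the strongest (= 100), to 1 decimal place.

Element Jh pattern (n=2): 0.21986721 : 0.49806558 : 0.28206721
Chlorine pattern (n=2): 0.57395776 : 0.36728448 : 0.05875776
Convolve the two distributions (both contribute in 2-u steps):
  M: 0.21986721×0.57395776 = 0.126194
  M+2: 0.21986721×0.36728448 + 0.49806558×0.57395776 = 0.366622
  M+4: 0.21986721×0.05875776 + 0.49806558×0.36728448 + 0.28206721×0.57395776 = 0.357745
  M+6: 0.49806558×0.05875776 + 0.28206721×0.36728448 = 0.132864
  M+8: 0.28206721×0.05875776 = 0.016574
Scale to base peak (0.366622) = 100: 34.4 : 100.0 : 97.6 : 36.2 : 4.5

34.4 : 100.0 : 97.6 : 36.2 : 4.5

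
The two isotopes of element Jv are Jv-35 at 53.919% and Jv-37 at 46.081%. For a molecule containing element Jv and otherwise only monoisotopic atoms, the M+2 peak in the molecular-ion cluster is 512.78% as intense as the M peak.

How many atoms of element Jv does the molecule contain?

For n independent Jv atoms, I(M+2)/I(M) = n · (abundance Jv-37) / (abundance Jv-35) = n · 0.46081/0.53919.
n = 5.1278 × 0.53919/0.46081 = 6.00 ≈ 6

6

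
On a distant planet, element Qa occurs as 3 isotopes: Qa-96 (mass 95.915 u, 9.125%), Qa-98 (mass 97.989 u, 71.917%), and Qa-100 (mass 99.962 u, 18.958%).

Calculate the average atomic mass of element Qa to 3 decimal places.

98.174 u

Average mass = Σ (abundance × isotope mass) = 0.09125 × 95.915 + 0.71917 × 97.989 + 0.18958 × 99.962
= 8.7522 + 70.4707 + 18.9508 = 98.1737 u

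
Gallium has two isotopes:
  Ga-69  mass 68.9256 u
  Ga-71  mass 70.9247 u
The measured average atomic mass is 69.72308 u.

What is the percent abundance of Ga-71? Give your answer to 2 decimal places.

39.89%

Let x be the fractional abundance of Ga-69; then Ga-71 has abundance 1 − x.
68.9256·x + 70.9247·(1 − x) = 69.72308
(68.9256 − 70.9247)·x = 69.72308 − 70.9247
x = -1.20162 / -1.9991 = 0.60108 → 60.11% Ga-69, 39.89% Ga-71.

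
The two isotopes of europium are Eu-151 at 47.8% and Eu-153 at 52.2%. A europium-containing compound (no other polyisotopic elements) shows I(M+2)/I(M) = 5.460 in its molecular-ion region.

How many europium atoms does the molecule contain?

For n independent Eu atoms, I(M+2)/I(M) = n · (abundance Eu-153) / (abundance Eu-151) = n · 0.522/0.478.
n = 5.460 × 0.478/0.522 = 5.00 ≈ 5

5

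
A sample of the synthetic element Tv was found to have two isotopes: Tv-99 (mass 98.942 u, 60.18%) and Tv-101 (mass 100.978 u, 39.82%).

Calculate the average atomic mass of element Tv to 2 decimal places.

99.75 u

Ar = Σ fᵢ·mᵢ = 0.6018 × 98.942 + 0.3982 × 100.978
= 59.5433 + 40.2094 = 99.7527 u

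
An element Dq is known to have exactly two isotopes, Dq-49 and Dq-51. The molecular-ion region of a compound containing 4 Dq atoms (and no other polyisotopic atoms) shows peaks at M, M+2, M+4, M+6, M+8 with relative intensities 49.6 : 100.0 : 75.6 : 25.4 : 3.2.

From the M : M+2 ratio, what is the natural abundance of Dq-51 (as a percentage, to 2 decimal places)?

33.51%

If p is the fraction of Dq that is Dq-49, then I(M+2)/I(M) = [C(4,1)·p^3·(1−p)] / p^4 = 4·(1−p)/p = 100.0/49.6 = 2.0161
(1−p)/p = 2.0161/4 = 0.5040  ⇒  p = 1/(1 + 0.5040) = 0.6649
Dq-49: 66.49%, Dq-51: 33.51%.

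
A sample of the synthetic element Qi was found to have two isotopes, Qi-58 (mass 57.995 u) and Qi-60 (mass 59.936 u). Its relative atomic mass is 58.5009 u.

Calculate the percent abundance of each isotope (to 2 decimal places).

Let x be the fractional abundance of Qi-58; then Qi-60 has abundance 1 − x.
57.995·x + 59.936·(1 − x) = 58.5009
(57.995 − 59.936)·x = 58.5009 − 59.936
x = -1.4351 / -1.941 = 0.73936 → 73.94% Qi-58, 26.06% Qi-60.

Qi-58: 73.94%, Qi-60: 26.06%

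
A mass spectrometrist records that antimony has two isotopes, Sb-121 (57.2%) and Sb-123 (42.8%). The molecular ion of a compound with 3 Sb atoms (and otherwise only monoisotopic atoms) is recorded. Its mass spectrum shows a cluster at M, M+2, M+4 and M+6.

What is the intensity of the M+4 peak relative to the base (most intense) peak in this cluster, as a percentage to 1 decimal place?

Term probabilities: M 0.1871, M+2 0.4201, M+4 0.3143, M+6 0.0784. Base peak = M+2.
P(M+2) = C(3,1) × 0.572^2 × 0.428^1 = 3 × 0.327184 × 0.4280 = 0.420104 (base)
P(M+4) = C(3,2) × 0.572^1 × 0.428^2 = 3 × 0.5720 × 0.183184 = 0.314344
Relative intensity = 0.314344 / 0.420104 × 100 = 74.8

74.8%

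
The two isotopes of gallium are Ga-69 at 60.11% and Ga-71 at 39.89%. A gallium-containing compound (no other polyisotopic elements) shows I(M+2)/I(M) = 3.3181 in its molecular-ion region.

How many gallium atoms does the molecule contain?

With n Ga atoms, P(M+2)/P(M) = C(n,1)·p^(n−1)q / p^n = n·q/p = n · 0.3989/0.6011.
n = 3.3181 × 0.6011/0.3989 = 5.00 ≈ 5

5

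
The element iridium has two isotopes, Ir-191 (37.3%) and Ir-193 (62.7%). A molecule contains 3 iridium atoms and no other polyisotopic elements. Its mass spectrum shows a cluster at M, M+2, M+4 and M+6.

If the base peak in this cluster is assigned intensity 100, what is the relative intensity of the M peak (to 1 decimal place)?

11.8

Binomial terms of (0.373 + 0.627)^3: M 0.0519, M+2 0.2617, M+4 0.4399, M+6 0.2465 → M+4 is the base peak.
P(M+4) = C(3,2) × 0.373^1 × 0.627^2 = 3 × 0.3730 × 0.393129 = 0.439911 (base)
P(M) = C(3,0) × 0.373^3 × 0.627^0 = 1 × 0.05189512 × 1.0000 = 0.051895
Relative intensity = 0.051895 / 0.439911 × 100 = 11.8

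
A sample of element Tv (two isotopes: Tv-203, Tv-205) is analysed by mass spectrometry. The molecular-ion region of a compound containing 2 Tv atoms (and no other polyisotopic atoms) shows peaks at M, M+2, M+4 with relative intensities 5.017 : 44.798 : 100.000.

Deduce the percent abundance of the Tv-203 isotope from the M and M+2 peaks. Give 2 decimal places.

If p is the fraction of Tv that is Tv-203, then I(M+2)/I(M) = [C(2,1)·p^1·(1−p)] / p^2 = 2·(1−p)/p = 44.798/5.017 = 8.9292
(1−p)/p = 8.9292/2 = 4.4646  ⇒  p = 1/(1 + 4.4646) = 0.1830
Tv-203: 18.30%, Tv-205: 81.70%.

18.30%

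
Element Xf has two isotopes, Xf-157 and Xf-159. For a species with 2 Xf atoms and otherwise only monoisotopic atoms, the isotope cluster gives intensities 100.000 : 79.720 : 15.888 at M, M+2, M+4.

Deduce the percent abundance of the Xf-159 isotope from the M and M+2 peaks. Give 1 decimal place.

28.5%

If p is the fraction of Xf that is Xf-157, then I(M+2)/I(M) = [C(2,1)·p^1·(1−p)] / p^2 = 2·(1−p)/p = 79.720/100.000 = 0.7972
(1−p)/p = 0.7972/2 = 0.3986  ⇒  p = 1/(1 + 0.3986) = 0.7150
Xf-157: 71.5%, Xf-159: 28.5%.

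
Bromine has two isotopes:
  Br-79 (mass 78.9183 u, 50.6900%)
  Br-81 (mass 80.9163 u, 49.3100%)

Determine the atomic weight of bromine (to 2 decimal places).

The abundance-weighted mean is 0.506900 × 78.9183 + 0.493100 × 80.9163
= 40.00369 + 39.89983 = 79.90352 u

79.90 u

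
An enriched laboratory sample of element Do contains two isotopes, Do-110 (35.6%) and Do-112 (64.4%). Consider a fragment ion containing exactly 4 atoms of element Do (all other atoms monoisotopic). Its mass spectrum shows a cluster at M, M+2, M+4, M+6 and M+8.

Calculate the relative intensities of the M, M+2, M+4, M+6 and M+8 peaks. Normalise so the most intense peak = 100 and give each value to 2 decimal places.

Expanding (0.356 + 0.644)^4:
P(M) = 0.356^4 = 0.016062
P(M+2) = 4 × 0.356^3 × 0.644^1 = 0.116224
P(M+4) = 6 × 0.356^2 × 0.644^2 = 0.315372
P(M+6) = 4 × 0.356^1 × 0.644^3 = 0.380336
P(M+8) = 0.644^4 = 0.172006
The M+6 peak is largest (0.380336); scaling to 100 gives 4.22 : 30.56 : 82.92 : 100.00 : 45.22.

4.22 : 30.56 : 82.92 : 100.00 : 45.22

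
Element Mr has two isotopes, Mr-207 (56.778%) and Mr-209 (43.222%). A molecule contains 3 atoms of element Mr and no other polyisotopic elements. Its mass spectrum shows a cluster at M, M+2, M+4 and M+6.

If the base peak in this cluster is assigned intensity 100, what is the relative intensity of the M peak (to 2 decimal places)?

43.79

Term probabilities: M 0.1830, M+2 0.4180, M+4 0.3182, M+6 0.0807. Base peak = M+2.
P(M+2) = C(3,1) × 0.56778^2 × 0.43222^1 = 3 × 0.32237413 × 0.43222 = 0.418010 (base)
P(M) = C(3,0) × 0.56778^3 × 0.43222^0 = 1 × 0.18303758 × 1.0000 = 0.183038
Relative intensity = 0.183038 / 0.418010 × 100 = 43.79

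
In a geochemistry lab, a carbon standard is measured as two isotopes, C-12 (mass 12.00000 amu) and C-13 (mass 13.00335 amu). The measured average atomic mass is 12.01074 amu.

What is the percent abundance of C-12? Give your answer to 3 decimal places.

Let x be the fractional abundance of C-12; then C-13 has abundance 1 − x.
12.00000·x + 13.00335·(1 − x) = 12.01074
(12.00000 − 13.00335)·x = 12.01074 − 13.00335
x = -0.99261 / -1.00335 = 0.98930 → 98.930% C-12, 1.070% C-13.

98.930%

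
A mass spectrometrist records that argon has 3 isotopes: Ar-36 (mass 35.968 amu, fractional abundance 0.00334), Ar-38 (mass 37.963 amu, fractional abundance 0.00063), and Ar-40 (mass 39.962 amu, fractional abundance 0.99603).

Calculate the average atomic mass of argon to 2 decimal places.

Ar = Σ fᵢ·mᵢ = 0.00334 × 35.968 + 0.00063 × 37.963 + 0.99603 × 39.962
= 0.1201 + 0.0239 + 39.8034 = 39.9474 amu

39.95 amu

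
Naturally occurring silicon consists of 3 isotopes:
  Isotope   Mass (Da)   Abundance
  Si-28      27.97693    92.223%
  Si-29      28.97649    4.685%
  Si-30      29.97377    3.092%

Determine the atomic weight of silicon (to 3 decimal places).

The abundance-weighted mean is 0.92223 × 27.97693 + 0.04685 × 28.97649 + 0.03092 × 29.97377
= 25.801164 + 1.357549 + 0.926789 = 28.085502 Da

28.086 Da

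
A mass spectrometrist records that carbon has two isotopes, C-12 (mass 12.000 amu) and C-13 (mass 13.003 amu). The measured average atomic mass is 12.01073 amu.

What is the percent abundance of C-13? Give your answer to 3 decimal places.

With x = fraction of C-12 (so C-13 is 1 − x):
12.000·x + 13.003·(1 − x) = 12.01073
(12.000 − 13.003)·x = 12.01073 − 13.003
x = -0.99227 / -1.003 = 0.98930 → 98.930% C-12, 1.070% C-13.

1.070%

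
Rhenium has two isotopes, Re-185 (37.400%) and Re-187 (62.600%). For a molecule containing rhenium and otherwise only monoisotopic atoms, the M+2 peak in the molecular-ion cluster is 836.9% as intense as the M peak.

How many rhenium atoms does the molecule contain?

For n independent Re atoms, I(M+2)/I(M) = n · (abundance Re-187) / (abundance Re-185) = n · 0.62600/0.37400.
n = 8.369 × 0.37400/0.62600 = 5.00 ≈ 5

5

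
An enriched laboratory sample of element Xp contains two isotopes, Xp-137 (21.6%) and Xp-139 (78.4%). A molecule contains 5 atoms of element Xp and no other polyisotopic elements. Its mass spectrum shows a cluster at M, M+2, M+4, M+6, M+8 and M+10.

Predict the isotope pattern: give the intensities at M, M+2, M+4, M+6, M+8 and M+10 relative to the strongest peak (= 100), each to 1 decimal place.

Expanding (0.216 + 0.784)^5:
P(M) = 0.216^5 = 0.000470
P(M+2) = 5 × 0.216^4 × 0.784^1 = 0.008533
P(M+4) = 10 × 0.216^3 × 0.784^2 = 0.061943
P(M+6) = 10 × 0.216^2 × 0.784^3 = 0.224831
P(M+8) = 5 × 0.216^1 × 0.784^4 = 0.408026
P(M+10) = 0.784^5 = 0.296197
The M+8 peak is largest (0.408026); scaling to 100 gives 0.1 : 2.1 : 15.2 : 55.1 : 100.0 : 72.6.

0.1 : 2.1 : 15.2 : 55.1 : 100.0 : 72.6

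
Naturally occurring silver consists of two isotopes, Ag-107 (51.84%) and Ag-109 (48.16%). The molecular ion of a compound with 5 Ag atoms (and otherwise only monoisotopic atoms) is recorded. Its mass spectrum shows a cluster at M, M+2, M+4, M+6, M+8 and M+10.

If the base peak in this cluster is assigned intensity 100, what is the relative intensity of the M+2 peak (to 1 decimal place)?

Term probabilities: M 0.0374, M+2 0.1739, M+4 0.3231, M+6 0.3002, M+8 0.1394, M+10 0.0259. Base peak = M+4.
P(M+4) = C(5,2) × 0.5184^3 × 0.4816^2 = 10 × 0.13931407 × 0.23193856 = 0.323123 (base)
P(M+2) = C(5,1) × 0.5184^4 × 0.4816^1 = 5 × 0.07222041 × 0.4816 = 0.173907
Relative intensity = 0.173907 / 0.323123 × 100 = 53.8

53.8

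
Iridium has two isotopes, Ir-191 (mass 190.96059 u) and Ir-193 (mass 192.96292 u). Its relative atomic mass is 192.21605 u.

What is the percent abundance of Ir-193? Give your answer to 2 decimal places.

62.70%

Let x be the fractional abundance of Ir-191; then Ir-193 has abundance 1 − x.
190.96059·x + 192.96292·(1 − x) = 192.21605
(190.96059 − 192.96292)·x = 192.21605 − 192.96292
x = -0.74687 / -2.00233 = 0.37300 → 37.30% Ir-191, 62.70% Ir-193.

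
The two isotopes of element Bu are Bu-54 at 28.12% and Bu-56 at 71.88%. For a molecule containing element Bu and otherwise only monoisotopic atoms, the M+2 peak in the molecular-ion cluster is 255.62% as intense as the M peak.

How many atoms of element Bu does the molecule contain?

For n independent Bu atoms, I(M+2)/I(M) = n · (abundance Bu-56) / (abundance Bu-54) = n · 0.7188/0.2812.
n = 2.5562 × 0.2812/0.7188 = 1.00 ≈ 1

1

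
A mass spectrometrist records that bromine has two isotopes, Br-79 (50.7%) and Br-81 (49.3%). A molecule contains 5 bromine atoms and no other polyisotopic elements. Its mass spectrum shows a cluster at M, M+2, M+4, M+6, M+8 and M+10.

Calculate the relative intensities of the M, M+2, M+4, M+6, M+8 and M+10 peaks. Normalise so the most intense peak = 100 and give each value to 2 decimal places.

10.58 : 51.42 : 100.00 : 97.24 : 47.28 : 9.19

Each Br atom is independently Br-79 (p = 0.507) or Br-81 (q = 0.493); the cluster is the binomial expansion (p + q)^5.
P(M) = 0.507^5 = 0.033500
P(M+2) = 5 × 0.507^4 × 0.493^1 = 0.162873
P(M+4) = 10 × 0.507^3 × 0.493^2 = 0.316751
P(M+6) = 10 × 0.507^2 × 0.493^3 = 0.308004
P(M+8) = 5 × 0.507^1 × 0.493^4 = 0.149750
P(M+10) = 0.493^5 = 0.029123
The M+4 peak is largest (0.316751); scaling to 100 gives 10.58 : 51.42 : 100.00 : 97.24 : 47.28 : 9.19.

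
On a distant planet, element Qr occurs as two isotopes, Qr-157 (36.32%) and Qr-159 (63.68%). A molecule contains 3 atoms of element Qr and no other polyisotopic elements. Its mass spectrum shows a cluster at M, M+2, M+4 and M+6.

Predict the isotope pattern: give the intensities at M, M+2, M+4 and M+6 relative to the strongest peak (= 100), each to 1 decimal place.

Expanding (0.3632 + 0.6368)^3:
P(M) = 0.3632^3 = 0.047911
P(M+2) = 3 × 0.3632^2 × 0.6368^1 = 0.252009
P(M+4) = 3 × 0.3632^1 × 0.6368^2 = 0.441848
P(M+6) = 0.6368^3 = 0.258231
The M+4 peak is largest (0.441848); scaling to 100 gives 10.8 : 57.0 : 100.0 : 58.4.

10.8 : 57.0 : 100.0 : 58.4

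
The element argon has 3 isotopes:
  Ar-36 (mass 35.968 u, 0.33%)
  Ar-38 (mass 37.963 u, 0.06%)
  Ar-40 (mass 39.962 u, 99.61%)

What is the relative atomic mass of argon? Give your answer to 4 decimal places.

Weight each isotope mass by its fractional abundance: 0.0033 × 35.968 + 0.0006 × 37.963 + 0.9961 × 39.962
= 0.11869 + 0.02278 + 39.80615 = 39.94762 u

39.9476 u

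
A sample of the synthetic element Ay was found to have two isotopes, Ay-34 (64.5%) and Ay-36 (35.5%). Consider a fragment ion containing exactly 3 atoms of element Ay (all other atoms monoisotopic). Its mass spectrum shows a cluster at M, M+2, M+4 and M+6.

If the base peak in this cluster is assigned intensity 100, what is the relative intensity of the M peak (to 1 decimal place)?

60.6

(0.645 + 0.355)^3 gives M 0.2683, M+2 0.4431, M+4 0.2439, M+6 0.0447; the largest is M+2.
P(M+2) = C(3,1) × 0.645^2 × 0.355^1 = 3 × 0.416025 × 0.3550 = 0.443067 (base)
P(M) = C(3,0) × 0.645^3 × 0.355^0 = 1 × 0.26833613 × 1.0000 = 0.268336
Relative intensity = 0.268336 / 0.443067 × 100 = 60.6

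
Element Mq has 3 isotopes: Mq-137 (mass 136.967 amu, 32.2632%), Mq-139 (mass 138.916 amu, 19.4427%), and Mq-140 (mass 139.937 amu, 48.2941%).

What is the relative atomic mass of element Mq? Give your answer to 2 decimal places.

138.78 amu

Average mass = Σ (abundance × isotope mass) = 0.322632 × 136.967 + 0.194427 × 138.916 + 0.482941 × 139.937
= 44.1899 + 27.0090 + 67.5813 = 138.7802 amu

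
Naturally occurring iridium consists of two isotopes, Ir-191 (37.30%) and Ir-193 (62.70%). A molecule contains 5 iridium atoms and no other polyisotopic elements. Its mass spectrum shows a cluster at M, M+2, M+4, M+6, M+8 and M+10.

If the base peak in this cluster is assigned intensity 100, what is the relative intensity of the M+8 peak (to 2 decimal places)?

(0.3730 + 0.6270)^5 gives M 0.0072, M+2 0.0607, M+4 0.2040, M+6 0.3429, M+8 0.2882, M+10 0.0969; the largest is M+6.
P(M+6) = C(5,3) × 0.3730^2 × 0.6270^3 = 10 × 0.139129 × 0.24649188 = 0.342942 (base)
P(M+8) = C(5,4) × 0.3730^1 × 0.6270^4 = 5 × 0.3730 × 0.15455041 = 0.288237
Relative intensity = 0.288237 / 0.342942 × 100 = 84.05

84.05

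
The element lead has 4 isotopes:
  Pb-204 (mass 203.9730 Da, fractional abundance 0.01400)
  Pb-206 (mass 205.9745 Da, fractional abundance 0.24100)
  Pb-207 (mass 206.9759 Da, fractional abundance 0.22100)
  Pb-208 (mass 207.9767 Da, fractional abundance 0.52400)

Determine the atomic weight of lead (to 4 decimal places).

207.2169 Da

Weight each isotope mass by its fractional abundance: 0.01400 × 203.9730 + 0.24100 × 205.9745 + 0.22100 × 206.9759 + 0.52400 × 207.9767
= 2.85562 + 49.63985 + 45.74167 + 108.97979 = 207.21693 Da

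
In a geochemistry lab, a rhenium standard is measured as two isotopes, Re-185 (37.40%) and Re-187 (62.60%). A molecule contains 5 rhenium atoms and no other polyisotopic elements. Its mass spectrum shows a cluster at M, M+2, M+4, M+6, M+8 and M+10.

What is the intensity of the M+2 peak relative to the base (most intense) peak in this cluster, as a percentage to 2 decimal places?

17.85%

Term probabilities: M 0.0073, M+2 0.0612, M+4 0.2050, M+6 0.3431, M+8 0.2872, M+10 0.0961. Base peak = M+6.
P(M+6) = C(5,3) × 0.3740^2 × 0.6260^3 = 10 × 0.139876 × 0.24531438 = 0.343136 (base)
P(M+2) = C(5,1) × 0.3740^4 × 0.6260^1 = 5 × 0.0195653 × 0.6260 = 0.061239
Relative intensity = 0.061239 / 0.343136 × 100 = 17.85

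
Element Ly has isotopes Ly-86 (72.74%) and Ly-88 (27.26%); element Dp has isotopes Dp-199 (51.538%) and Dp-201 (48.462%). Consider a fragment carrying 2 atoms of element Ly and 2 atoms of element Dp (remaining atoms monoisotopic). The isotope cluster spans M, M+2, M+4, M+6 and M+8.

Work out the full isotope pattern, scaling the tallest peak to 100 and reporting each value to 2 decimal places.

Element Ly pattern (n=2): 0.52911076 : 0.39657848 : 0.07431076
Element Dp pattern (n=2): 0.26561654 : 0.49952691 : 0.23485654
Convolve the two distributions (both contribute in 2-u steps):
  M: 0.52911076×0.26561654 = 0.140541
  M+2: 0.52911076×0.49952691 + 0.39657848×0.26561654 = 0.369643
  M+4: 0.52911076×0.23485654 + 0.39657848×0.49952691 + 0.07431076×0.26561654 = 0.342105
  M+6: 0.39657848×0.23485654 + 0.07431076×0.49952691 = 0.130259
  M+8: 0.07431076×0.23485654 = 0.017452
Scale to base peak (0.369643) = 100: 38.02 : 100.00 : 92.55 : 35.24 : 4.72

38.02 : 100.00 : 92.55 : 35.24 : 4.72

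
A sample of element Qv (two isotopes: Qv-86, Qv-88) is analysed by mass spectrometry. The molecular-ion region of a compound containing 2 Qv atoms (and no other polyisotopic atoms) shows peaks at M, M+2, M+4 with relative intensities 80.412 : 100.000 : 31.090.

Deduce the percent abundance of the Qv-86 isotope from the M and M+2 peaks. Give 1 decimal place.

Let p = fractional abundance of Qv-86. I(M+2)/I(M) = [C(2,1)·p^1·(1−p)] / p^2 = 2·(1−p)/p = 100.000/80.412 = 1.2436
(1−p)/p = 1.2436/2 = 0.6218  ⇒  p = 1/(1 + 0.6218) = 0.6166
Qv-86: 61.7%, Qv-88: 38.3%.

61.7%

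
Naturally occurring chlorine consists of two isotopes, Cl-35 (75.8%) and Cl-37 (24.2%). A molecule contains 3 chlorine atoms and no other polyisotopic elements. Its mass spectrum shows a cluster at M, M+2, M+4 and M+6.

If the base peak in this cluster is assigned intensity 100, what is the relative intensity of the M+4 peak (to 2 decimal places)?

30.58

Term probabilities: M 0.4355, M+2 0.4171, M+4 0.1332, M+6 0.0142. Base peak = M.
P(M) = C(3,0) × 0.758^3 × 0.242^0 = 1 × 0.43551951 × 1.0000 = 0.435520 (base)
P(M+4) = C(3,2) × 0.758^1 × 0.242^2 = 3 × 0.7580 × 0.058564 = 0.133175
Relative intensity = 0.133175 / 0.435520 × 100 = 30.58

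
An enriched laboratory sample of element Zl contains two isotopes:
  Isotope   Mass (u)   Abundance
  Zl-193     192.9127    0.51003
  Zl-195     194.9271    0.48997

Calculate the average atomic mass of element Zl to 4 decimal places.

Ar = Σ fᵢ·mᵢ = 0.51003 × 192.9127 + 0.48997 × 194.9271
= 98.39126 + 95.50843 = 193.89969 u

193.8997 u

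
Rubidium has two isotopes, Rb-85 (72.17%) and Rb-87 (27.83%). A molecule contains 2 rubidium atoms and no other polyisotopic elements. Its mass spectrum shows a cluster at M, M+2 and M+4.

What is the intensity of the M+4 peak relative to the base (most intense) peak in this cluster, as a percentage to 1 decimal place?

(0.7217 + 0.2783)^2 gives M 0.5209, M+2 0.4017, M+4 0.0775; the largest is M.
P(M) = C(2,0) × 0.7217^2 × 0.2783^0 = 1 × 0.52085089 × 1.0000 = 0.520851 (base)
P(M+4) = C(2,2) × 0.7217^0 × 0.2783^2 = 1 × 1.0000 × 0.07745089 = 0.077451
Relative intensity = 0.077451 / 0.520851 × 100 = 14.9

14.9%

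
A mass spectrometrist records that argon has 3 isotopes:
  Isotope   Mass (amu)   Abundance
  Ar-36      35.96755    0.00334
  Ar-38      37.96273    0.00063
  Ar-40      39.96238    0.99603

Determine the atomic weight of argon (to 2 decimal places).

Weight each isotope mass by its fractional abundance: 0.00334 × 35.96755 + 0.00063 × 37.96273 + 0.99603 × 39.96238
= 0.120132 + 0.023917 + 39.803729 = 39.947778 amu

39.95 amu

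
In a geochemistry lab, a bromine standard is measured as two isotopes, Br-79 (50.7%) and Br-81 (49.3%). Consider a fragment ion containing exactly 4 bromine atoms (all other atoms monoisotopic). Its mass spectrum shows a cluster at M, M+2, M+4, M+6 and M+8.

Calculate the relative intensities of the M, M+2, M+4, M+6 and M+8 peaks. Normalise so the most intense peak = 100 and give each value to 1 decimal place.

17.6 : 68.6 : 100.0 : 64.8 : 15.8

The 4 Br atoms are independent, so intensities follow the terms of (0.507 + 0.493)^4.
P(M) = 0.507^4 = 0.066074
P(M+2) = 4 × 0.507^3 × 0.493^1 = 0.256999
P(M+4) = 6 × 0.507^2 × 0.493^2 = 0.374853
P(M+6) = 4 × 0.507^1 × 0.493^3 = 0.243001
P(M+8) = 0.493^4 = 0.059073
The M+4 peak is largest (0.374853); scaling to 100 gives 17.6 : 68.6 : 100.0 : 64.8 : 15.8.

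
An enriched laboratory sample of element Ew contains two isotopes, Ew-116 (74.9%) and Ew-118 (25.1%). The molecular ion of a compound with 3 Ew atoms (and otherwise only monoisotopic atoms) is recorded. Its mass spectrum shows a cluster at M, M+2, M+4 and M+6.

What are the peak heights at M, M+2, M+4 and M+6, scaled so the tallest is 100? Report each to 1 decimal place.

99.5 : 100.0 : 33.5 : 3.7

The 3 Ew atoms are independent, so intensities follow the terms of (0.749 + 0.251)^3.
P(M) = 0.749^3 = 0.420190
P(M+2) = 3 × 0.749^2 × 0.251^1 = 0.422434
P(M+4) = 3 × 0.749^1 × 0.251^2 = 0.141563
P(M+6) = 0.251^3 = 0.015813
The M+2 peak is largest (0.422434); scaling to 100 gives 99.5 : 100.0 : 33.5 : 3.7.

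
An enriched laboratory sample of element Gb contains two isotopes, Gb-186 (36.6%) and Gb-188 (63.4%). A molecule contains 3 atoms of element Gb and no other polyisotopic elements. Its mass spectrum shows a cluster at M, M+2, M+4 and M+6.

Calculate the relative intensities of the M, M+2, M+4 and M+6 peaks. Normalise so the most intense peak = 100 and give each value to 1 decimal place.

Expanding (0.366 + 0.634)^3:
P(M) = 0.366^3 = 0.049028
P(M+2) = 3 × 0.366^2 × 0.634^1 = 0.254784
P(M+4) = 3 × 0.366^1 × 0.634^2 = 0.441348
P(M+6) = 0.634^3 = 0.254840
The M+4 peak is largest (0.441348); scaling to 100 gives 11.1 : 57.7 : 100.0 : 57.7.

11.1 : 57.7 : 100.0 : 57.7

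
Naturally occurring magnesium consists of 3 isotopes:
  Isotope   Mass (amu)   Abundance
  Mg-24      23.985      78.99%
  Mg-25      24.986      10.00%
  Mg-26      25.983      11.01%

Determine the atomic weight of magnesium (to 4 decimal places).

24.3051 amu

Ar = Σ fᵢ·mᵢ = 0.7899 × 23.985 + 0.1000 × 24.986 + 0.1101 × 25.983
= 18.94575 + 2.49860 + 2.86073 = 24.30508 amu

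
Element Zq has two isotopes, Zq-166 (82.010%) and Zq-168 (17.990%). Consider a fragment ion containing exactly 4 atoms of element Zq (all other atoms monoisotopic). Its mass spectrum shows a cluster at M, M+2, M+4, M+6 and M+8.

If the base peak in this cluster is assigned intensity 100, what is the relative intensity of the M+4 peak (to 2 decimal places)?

Term probabilities: M 0.4523, M+2 0.3969, M+4 0.1306, M+6 0.0191, M+8 0.0010. Base peak = M.
P(M) = C(4,0) × 0.82010^4 × 0.17990^0 = 1 × 0.45234235 × 1.0000 = 0.452342 (base)
P(M+4) = C(4,2) × 0.82010^2 × 0.17990^2 = 6 × 0.67256401 × 0.03236401 = 0.130601
Relative intensity = 0.130601 / 0.452342 × 100 = 28.87

28.87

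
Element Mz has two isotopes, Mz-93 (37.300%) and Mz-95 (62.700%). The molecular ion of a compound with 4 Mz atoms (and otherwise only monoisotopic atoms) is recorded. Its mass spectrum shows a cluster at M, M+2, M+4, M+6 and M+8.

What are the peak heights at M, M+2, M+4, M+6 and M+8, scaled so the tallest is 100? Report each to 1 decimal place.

The 4 Mz atoms are independent, so intensities follow the terms of (0.37300 + 0.62700)^4.
P(M) = 0.37300^4 = 0.019357
P(M+2) = 4 × 0.37300^3 × 0.62700^1 = 0.130153
P(M+4) = 6 × 0.37300^2 × 0.62700^2 = 0.328174
P(M+6) = 4 × 0.37300^1 × 0.62700^3 = 0.367766
P(M+8) = 0.62700^4 = 0.154550
The M+6 peak is largest (0.367766); scaling to 100 gives 5.3 : 35.4 : 89.2 : 100.0 : 42.0.

5.3 : 35.4 : 89.2 : 100.0 : 42.0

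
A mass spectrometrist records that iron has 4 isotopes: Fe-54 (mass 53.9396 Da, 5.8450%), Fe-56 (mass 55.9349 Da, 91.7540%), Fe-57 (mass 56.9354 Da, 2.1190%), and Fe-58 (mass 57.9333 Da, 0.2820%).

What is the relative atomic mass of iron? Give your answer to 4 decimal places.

Average mass = Σ (abundance × isotope mass) = 0.058450 × 53.9396 + 0.917540 × 55.9349 + 0.021190 × 56.9354 + 0.002820 × 57.9333
= 3.15277 + 51.32251 + 1.20646 + 0.16337 = 55.84511 Da

55.8451 Da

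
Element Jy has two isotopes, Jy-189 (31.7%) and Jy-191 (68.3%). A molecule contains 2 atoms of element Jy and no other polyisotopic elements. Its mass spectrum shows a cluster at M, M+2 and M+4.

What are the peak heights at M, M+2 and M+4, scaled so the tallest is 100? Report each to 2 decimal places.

21.54 : 92.83 : 100.00

Each Jy atom is independently Jy-189 (p = 0.317) or Jy-191 (q = 0.683); the cluster is the binomial expansion (p + q)^2.
P(M) = 0.317^2 = 0.100489
P(M+2) = 2 × 0.317^1 × 0.683^1 = 0.433022
P(M+4) = 0.683^2 = 0.466489
The M+4 peak is largest (0.466489); scaling to 100 gives 21.54 : 92.83 : 100.00.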